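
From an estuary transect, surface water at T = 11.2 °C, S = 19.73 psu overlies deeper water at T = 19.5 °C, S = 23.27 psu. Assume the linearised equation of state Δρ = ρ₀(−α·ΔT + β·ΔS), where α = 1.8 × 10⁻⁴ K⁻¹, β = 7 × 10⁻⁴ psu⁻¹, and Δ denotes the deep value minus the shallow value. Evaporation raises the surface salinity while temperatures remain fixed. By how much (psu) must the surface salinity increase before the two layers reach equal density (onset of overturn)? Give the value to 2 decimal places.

1.41 psu

Neutral buoyancy requires −α(T_deep − T_surf) + β(S_deep − S_surf′) = 0.
S_surf′ = S_deep − (α/β)·ΔT = 23.27 − (1.8 × 10⁻⁴/7 × 10⁻⁴)·(+8.3) = 21.1357 psu.
Increase required: 21.1357 − 19.73 = 1.4057 psu.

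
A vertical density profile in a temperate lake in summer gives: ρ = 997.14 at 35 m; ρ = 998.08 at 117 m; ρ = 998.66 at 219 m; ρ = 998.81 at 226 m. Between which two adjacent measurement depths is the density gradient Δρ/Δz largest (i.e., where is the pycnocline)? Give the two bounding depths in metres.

219–226 m

Compute the density gradient over each adjacent pair:
  35–117 m: Δρ/Δz = 0.94/82 = 0.011 kg m⁻⁴
  117–219 m: Δρ/Δz = 0.58/102 = 5.7 × 10⁻³ kg m⁻⁴
  219–226 m: Δρ/Δz = 0.15/7 = 0.021 kg m⁻⁴
The largest gradient is in the 219–226 m interval — the pycnocline.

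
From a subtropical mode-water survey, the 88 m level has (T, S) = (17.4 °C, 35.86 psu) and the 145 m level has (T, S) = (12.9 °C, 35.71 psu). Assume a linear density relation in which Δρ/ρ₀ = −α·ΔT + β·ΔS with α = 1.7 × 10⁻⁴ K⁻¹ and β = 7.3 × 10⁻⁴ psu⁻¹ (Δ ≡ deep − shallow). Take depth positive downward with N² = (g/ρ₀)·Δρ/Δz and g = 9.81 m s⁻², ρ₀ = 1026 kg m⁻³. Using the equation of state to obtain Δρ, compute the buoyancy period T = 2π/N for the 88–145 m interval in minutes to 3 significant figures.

ΔT = -4.5 K, ΔS = -0.15 psu (deep − shallow).
Δρ/ρ₀ = −αΔT + βΔS = 7.65 × 10⁻⁴ − 1.095 × 10⁻⁴ = 6.555 × 10⁻⁴, so Δρ ≈ 0.6725 kg m⁻³.
N² = (g/ρ₀)·Δρ/Δz = g·(Δρ/ρ₀)/Δz = 9.81 × 6.555 × 10⁻⁴ / 57 = 1.1282 × 10⁻⁴ s⁻².
N = √(1.1282 × 10⁻⁴) = 0.010622 rad s⁻¹ → T = 2π/N = 591.53 s = 9.8588 min ≈ 9.86 min.

9.86 min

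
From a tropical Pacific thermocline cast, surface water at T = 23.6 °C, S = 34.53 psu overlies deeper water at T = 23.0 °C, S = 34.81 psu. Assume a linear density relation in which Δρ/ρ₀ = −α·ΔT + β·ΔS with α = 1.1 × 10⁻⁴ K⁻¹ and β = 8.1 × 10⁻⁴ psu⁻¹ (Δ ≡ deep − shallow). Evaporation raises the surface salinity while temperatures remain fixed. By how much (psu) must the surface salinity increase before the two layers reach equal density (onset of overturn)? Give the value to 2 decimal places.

Neutral buoyancy requires −α(T_deep − T_surf) + β(S_deep − S_surf′) = 0.
S_surf′ = S_deep − (α/β)·ΔT = 34.81 − (1.1 × 10⁻⁴/8.1 × 10⁻⁴)·(-0.6) = 34.8915 psu.
Increase required: 34.8915 − 34.53 = 0.3615 psu.

0.36 psu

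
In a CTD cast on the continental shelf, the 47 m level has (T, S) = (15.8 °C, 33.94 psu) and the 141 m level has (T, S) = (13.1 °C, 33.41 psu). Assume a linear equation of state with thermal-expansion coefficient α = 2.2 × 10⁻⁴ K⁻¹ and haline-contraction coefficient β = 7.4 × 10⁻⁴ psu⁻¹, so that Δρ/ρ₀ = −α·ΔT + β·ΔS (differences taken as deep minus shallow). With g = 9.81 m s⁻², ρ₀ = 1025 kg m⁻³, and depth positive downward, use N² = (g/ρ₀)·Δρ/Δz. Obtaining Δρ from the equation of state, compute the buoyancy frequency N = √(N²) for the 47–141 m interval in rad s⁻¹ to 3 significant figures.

ΔT = -2.7 K, ΔS = -0.53 psu (deep − shallow).
Δρ/ρ₀ = −αΔT + βΔS = 5.94 × 10⁻⁴ − 3.922 × 10⁻⁴ = 2.018 × 10⁻⁴, so Δρ ≈ 0.2068 kg m⁻³.
N² = (g/ρ₀)·Δρ/Δz = g·(Δρ/ρ₀)/Δz = 9.81 × 2.018 × 10⁻⁴ / 94 = 2.1060 × 10⁻⁵ s⁻².
N = √(2.1060 × 10⁻⁵) = 4.5891 × 10⁻³ rad s⁻¹ ≈ 4.59 × 10⁻³ rad s⁻¹.

4.59 × 10⁻³ rad s⁻¹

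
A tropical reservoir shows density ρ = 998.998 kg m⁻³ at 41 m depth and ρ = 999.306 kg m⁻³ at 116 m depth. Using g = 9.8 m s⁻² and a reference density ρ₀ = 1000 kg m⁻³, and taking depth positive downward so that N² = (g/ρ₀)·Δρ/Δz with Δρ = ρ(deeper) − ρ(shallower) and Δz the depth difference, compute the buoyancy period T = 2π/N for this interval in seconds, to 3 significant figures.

Δρ = 999.306 − 998.998 = 0.308 kg m⁻³ over Δz = 116 − 41 = 75 m.
N² = (9.8/1000) × (0.308/75) = 4.0245 × 10⁻⁵ s⁻².
N = √(4.0245 × 10⁻⁵) = 6.3439 × 10⁻³ rad s⁻¹, so T = 2π/N = 990.43 s ≈ 990 s.

990 s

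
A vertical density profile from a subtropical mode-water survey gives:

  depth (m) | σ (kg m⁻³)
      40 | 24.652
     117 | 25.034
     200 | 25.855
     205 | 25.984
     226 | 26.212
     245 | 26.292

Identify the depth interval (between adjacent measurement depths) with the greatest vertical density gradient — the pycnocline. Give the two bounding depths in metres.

Compute the density gradient over each adjacent pair:
  40–117 m: Δρ/Δz = 0.382/77 = 5.0 × 10⁻³ kg m⁻⁴
  117–200 m: Δρ/Δz = 0.821/83 = 9.9 × 10⁻³ kg m⁻⁴
  200–205 m: Δρ/Δz = 0.129/5 = 0.026 kg m⁻⁴
  205–226 m: Δρ/Δz = 0.228/21 = 0.011 kg m⁻⁴
  226–245 m: Δρ/Δz = 0.080/19 = 4.2 × 10⁻³ kg m⁻⁴
The largest gradient is in the 200–205 m interval — the pycnocline.

200–205 m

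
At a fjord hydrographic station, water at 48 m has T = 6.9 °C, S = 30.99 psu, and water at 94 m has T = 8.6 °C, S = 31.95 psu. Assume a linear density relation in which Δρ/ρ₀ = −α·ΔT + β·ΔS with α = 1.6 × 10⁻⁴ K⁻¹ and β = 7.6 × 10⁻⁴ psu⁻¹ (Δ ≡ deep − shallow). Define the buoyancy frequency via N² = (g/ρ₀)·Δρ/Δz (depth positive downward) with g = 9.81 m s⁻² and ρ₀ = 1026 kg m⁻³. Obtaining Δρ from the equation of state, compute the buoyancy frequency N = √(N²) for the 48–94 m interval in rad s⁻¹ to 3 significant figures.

ΔT = +1.7 K, ΔS = +0.96 psu (deep − shallow).
Δρ/ρ₀ = −αΔT + βΔS = -2.72 × 10⁻⁴ + 7.296 × 10⁻⁴ = 4.576 × 10⁻⁴, so Δρ ≈ 0.4695 kg m⁻³.
N² = (g/ρ₀)·Δρ/Δz = g·(Δρ/ρ₀)/Δz = 9.81 × 4.576 × 10⁻⁴ / 46 = 9.7588 × 10⁻⁵ s⁻².
N = √(9.7588 × 10⁻⁵) = 9.8787 × 10⁻³ rad s⁻¹ ≈ 9.88 × 10⁻³ rad s⁻¹.

9.88 × 10⁻³ rad s⁻¹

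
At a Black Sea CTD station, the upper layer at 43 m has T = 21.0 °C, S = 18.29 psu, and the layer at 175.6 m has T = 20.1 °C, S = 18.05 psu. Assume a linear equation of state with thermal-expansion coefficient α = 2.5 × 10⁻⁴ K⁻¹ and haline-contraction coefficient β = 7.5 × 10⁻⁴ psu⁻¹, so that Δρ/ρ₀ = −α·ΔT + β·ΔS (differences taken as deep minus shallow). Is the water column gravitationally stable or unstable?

stable

ΔT = 20.1 − 21.0 = -0.9 K and ΔS = 18.05 − 18.29 = -0.24 psu (deep − shallow).
−αΔT = 2.25 × 10⁻⁴; βΔS = -1.80 × 10⁻⁴; sum Δρ/ρ₀ = 4.50 × 10⁻⁵.
Δρ/ρ₀ > 0, so Δρ > 0: deeper water is denser → statically stable.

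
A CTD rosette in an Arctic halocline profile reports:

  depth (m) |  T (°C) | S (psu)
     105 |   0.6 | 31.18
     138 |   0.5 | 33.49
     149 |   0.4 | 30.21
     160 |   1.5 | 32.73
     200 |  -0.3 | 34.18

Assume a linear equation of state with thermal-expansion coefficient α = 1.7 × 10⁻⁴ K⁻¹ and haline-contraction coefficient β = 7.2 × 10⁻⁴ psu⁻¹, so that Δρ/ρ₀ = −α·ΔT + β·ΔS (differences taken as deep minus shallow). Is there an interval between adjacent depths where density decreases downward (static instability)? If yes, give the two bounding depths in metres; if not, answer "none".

138–149 m

Evaluate Δρ/ρ₀ = −αΔT + βΔS across each adjacent pair:
  105–138 m: −αΔT+βΔS = −(1.7 × 10⁻⁴)(-0.1)+(7.2 × 10⁻⁴)(+2.31) = 1.7 × 10⁻³ → stable
  138–149 m: −αΔT+βΔS = −(1.7 × 10⁻⁴)(-0.1)+(7.2 × 10⁻⁴)(-3.28) = -2.3 × 10⁻³ → UNSTABLE
  149–160 m: −αΔT+βΔS = −(1.7 × 10⁻⁴)(+1.1)+(7.2 × 10⁻⁴)(+2.52) = 1.6 × 10⁻³ → stable
  160–200 m: −αΔT+βΔS = −(1.7 × 10⁻⁴)(-1.8)+(7.2 × 10⁻⁴)(+1.45) = 1.4 × 10⁻³ → stable
The 138–149 m interval has Δρ < 0: lighter water underlies denser water.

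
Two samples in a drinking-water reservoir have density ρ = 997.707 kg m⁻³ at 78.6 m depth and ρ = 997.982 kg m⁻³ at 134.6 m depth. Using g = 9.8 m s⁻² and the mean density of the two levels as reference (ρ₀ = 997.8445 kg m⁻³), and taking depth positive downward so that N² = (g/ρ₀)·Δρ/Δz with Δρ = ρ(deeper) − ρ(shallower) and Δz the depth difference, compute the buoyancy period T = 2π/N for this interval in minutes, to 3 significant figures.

Δρ = 997.982 − 997.707 = 0.275 kg m⁻³ over Δz = 134.6 − 78.6 = 56 m.
N² = (9.8/997.8445) × (0.275/56) = 4.8229 × 10⁻⁵ s⁻².
N = √(4.8229 × 10⁻⁵) = 6.9447 × 10⁻³ rad s⁻¹, so T = 2π/N = 904.75 s = 15.079 min ≈ 15.1 min.

15.1 min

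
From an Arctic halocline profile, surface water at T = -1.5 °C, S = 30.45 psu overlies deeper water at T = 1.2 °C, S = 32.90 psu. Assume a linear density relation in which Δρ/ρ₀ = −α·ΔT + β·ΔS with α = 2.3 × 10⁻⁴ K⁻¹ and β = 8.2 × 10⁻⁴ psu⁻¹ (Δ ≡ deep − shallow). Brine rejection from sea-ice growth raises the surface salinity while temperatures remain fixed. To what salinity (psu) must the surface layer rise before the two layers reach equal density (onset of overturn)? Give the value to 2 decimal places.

Neutral buoyancy requires −α(T_deep − T_surf) + β(S_deep − S_surf′) = 0.
S_surf′ = S_deep − (α/β)·ΔT = 32.90 − (2.3 × 10⁻⁴/8.2 × 10⁻⁴)·(+2.7) = 32.1427 psu.
Increase required: 32.1427 − 30.45 = 1.6927 psu.

32.14 psu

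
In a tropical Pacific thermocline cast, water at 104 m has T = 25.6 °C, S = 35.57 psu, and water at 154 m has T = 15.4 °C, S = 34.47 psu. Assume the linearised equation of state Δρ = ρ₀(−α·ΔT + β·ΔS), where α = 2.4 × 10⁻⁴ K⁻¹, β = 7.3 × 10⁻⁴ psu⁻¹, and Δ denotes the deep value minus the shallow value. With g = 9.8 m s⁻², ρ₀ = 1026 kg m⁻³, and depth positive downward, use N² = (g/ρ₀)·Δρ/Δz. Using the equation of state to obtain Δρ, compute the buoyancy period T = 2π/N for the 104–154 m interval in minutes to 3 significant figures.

5.83 min

ΔT = -10.2 K, ΔS = -1.10 psu (deep − shallow).
Δρ/ρ₀ = −αΔT + βΔS = 2.448 × 10⁻³ − 8.03 × 10⁻⁴ = 1.645 × 10⁻³, so Δρ ≈ 1.688 kg m⁻³.
N² = (g/ρ₀)·Δρ/Δz = g·(Δρ/ρ₀)/Δz = 9.8 × 1.645 × 10⁻³ / 50 = 3.2242 × 10⁻⁴ s⁻².
N = √(3.2242 × 10⁻⁴) = 0.017956 rad s⁻¹ → T = 2π/N = 349.92 s = 5.8320 min ≈ 5.83 min.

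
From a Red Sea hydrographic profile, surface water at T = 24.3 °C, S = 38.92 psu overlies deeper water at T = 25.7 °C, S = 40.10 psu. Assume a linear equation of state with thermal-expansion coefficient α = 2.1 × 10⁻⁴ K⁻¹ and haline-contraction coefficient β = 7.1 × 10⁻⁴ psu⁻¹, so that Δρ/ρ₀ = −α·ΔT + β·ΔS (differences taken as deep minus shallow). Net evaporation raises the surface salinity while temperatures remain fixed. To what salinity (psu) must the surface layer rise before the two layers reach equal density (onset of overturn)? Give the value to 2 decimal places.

39.69 psu

Neutral buoyancy requires −α(T_deep − T_surf) + β(S_deep − S_surf′) = 0.
S_surf′ = S_deep − (α/β)·ΔT = 40.10 − (2.1 × 10⁻⁴/7.1 × 10⁻⁴)·(+1.4) = 39.6859 psu.
Increase required: 39.6859 − 38.92 = 0.7659 psu.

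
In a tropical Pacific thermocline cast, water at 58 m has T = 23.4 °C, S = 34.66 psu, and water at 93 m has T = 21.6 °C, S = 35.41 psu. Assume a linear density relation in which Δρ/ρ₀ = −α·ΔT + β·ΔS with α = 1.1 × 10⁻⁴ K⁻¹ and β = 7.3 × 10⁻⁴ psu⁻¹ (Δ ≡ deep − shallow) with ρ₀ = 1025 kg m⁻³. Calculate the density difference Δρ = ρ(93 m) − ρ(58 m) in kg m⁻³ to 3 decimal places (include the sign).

ΔT = -1.8 K, ΔS = +0.75 psu (deep − shallow).
Δρ/ρ₀ = −(1.1 × 10⁻⁴)(-1.8) + (7.3 × 10⁻⁴)(+0.75) = 7.455 × 10⁻⁴.
Δρ = 1025 × (7.455 × 10⁻⁴) = +0.764 kg m⁻³.
Positive Δρ: denser below, stable.

+0.764 kg m⁻³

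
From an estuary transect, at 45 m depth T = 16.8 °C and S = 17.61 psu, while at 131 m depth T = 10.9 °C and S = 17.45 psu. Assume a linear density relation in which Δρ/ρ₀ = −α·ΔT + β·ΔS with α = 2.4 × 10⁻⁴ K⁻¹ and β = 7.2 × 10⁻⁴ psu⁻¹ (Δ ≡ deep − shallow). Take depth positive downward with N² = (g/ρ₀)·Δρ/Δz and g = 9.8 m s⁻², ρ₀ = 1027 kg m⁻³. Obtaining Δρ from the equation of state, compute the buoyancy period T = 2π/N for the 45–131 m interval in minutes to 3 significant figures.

ΔT = -5.9 K, ΔS = -0.16 psu (deep − shallow).
Δρ/ρ₀ = −αΔT + βΔS = 1.416 × 10⁻³ − 1.152 × 10⁻⁴ = 1.3008 × 10⁻³, so Δρ ≈ 1.336 kg m⁻³.
N² = (g/ρ₀)·Δρ/Δz = g·(Δρ/ρ₀)/Δz = 9.8 × 1.3008 × 10⁻³ / 86 = 1.4823 × 10⁻⁴ s⁻².
N = √(1.4823 × 10⁻⁴) = 0.012175 rad s⁻¹ → T = 2π/N = 516.07 s = 8.6012 min ≈ 8.60 min.

8.60 min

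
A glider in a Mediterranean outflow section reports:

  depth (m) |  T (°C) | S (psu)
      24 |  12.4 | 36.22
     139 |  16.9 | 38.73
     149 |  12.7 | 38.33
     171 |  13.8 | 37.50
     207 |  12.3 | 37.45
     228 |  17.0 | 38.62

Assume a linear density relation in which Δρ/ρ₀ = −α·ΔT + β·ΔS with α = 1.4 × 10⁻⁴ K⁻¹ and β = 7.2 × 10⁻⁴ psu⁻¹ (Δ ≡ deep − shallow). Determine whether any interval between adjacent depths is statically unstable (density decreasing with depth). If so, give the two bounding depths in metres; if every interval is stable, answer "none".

149–171 m

Evaluate Δρ/ρ₀ = −αΔT + βΔS across each adjacent pair:
  24–139 m: −αΔT+βΔS = −(1.4 × 10⁻⁴)(+4.5)+(7.2 × 10⁻⁴)(+2.51) = 1.2 × 10⁻³ → stable
  139–149 m: −αΔT+βΔS = −(1.4 × 10⁻⁴)(-4.2)+(7.2 × 10⁻⁴)(-0.40) = 3.0 × 10⁻⁴ → stable
  149–171 m: −αΔT+βΔS = −(1.4 × 10⁻⁴)(+1.1)+(7.2 × 10⁻⁴)(-0.83) = -7.5 × 10⁻⁴ → UNSTABLE
  171–207 m: −αΔT+βΔS = −(1.4 × 10⁻⁴)(-1.5)+(7.2 × 10⁻⁴)(-0.05) = 1.7 × 10⁻⁴ → stable
  207–228 m: −αΔT+βΔS = −(1.4 × 10⁻⁴)(+4.7)+(7.2 × 10⁻⁴)(+1.17) = 1.8 × 10⁻⁴ → stable
The 149–171 m interval has Δρ < 0: lighter water underlies denser water.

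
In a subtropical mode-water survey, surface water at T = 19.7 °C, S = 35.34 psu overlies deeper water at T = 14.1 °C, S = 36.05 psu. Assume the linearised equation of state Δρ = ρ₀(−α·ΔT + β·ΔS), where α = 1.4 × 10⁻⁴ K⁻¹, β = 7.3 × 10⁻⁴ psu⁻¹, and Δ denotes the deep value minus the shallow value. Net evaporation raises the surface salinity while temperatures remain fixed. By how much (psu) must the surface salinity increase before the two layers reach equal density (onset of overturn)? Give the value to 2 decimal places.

1.78 psu

Neutral buoyancy requires −α(T_deep − T_surf) + β(S_deep − S_surf′) = 0.
S_surf′ = S_deep − (α/β)·ΔT = 36.05 − (1.4 × 10⁻⁴/7.3 × 10⁻⁴)·(-5.6) = 37.1240 psu.
Increase required: 37.1240 − 35.34 = 1.7840 psu.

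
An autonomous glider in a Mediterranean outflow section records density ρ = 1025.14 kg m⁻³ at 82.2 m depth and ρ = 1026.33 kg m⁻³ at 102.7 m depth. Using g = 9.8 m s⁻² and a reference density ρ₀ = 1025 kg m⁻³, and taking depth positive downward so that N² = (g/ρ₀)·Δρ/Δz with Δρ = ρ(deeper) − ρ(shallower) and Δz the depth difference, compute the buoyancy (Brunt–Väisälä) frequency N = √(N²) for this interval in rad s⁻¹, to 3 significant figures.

Δρ = 1026.33 − 1025.14 = 1.19 kg m⁻³ over Δz = 102.7 − 82.2 = 20.5 m.
N² = (9.8/1025) × (1.19/20.5) = 5.5500 × 10⁻⁴ s⁻².
N = √(5.5500 × 10⁻⁴) = 0.023558 rad s⁻¹ ≈ 0.0236 rad s⁻¹.
A positive N² confirms static stability across the interval.

0.0236 rad s⁻¹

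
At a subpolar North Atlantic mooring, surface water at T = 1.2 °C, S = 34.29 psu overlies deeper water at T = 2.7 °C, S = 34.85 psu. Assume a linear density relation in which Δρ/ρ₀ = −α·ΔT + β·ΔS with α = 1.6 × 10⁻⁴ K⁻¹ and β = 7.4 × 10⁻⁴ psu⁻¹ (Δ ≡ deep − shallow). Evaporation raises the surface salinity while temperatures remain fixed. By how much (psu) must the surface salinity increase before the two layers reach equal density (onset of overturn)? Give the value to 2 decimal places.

Neutral buoyancy requires −α(T_deep − T_surf) + β(S_deep − S_surf′) = 0.
S_surf′ = S_deep − (α/β)·ΔT = 34.85 − (1.6 × 10⁻⁴/7.4 × 10⁻⁴)·(+1.5) = 34.5257 psu.
Increase required: 34.5257 − 34.29 = 0.2357 psu.

0.24 psu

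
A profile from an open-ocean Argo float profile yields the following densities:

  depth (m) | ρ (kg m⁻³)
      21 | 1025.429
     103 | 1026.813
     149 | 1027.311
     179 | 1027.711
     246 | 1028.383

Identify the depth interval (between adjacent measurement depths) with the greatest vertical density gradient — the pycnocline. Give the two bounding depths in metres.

Compute the density gradient over each adjacent pair:
  21–103 m: Δρ/Δz = 1.384/82 = 0.017 kg m⁻⁴
  103–149 m: Δρ/Δz = 0.498/46 = 0.011 kg m⁻⁴
  149–179 m: Δρ/Δz = 0.400/30 = 0.013 kg m⁻⁴
  179–246 m: Δρ/Δz = 0.672/67 = 0.010 kg m⁻⁴
The largest gradient is in the 21–103 m interval — the pycnocline.

21–103 m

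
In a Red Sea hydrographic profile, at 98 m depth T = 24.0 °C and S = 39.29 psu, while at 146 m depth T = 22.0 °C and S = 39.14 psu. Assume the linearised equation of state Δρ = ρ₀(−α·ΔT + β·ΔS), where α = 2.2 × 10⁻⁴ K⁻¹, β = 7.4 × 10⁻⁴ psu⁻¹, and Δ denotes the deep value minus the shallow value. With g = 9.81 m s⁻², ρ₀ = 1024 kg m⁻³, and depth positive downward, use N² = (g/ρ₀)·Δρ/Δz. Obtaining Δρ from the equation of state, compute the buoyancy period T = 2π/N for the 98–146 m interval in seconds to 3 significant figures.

ΔT = -2.0 K, ΔS = -0.15 psu (deep − shallow).
Δρ/ρ₀ = −αΔT + βΔS = 4.40 × 10⁻⁴ − 1.11 × 10⁻⁴ = 3.29 × 10⁻⁴, so Δρ ≈ 0.3369 kg m⁻³.
N² = (g/ρ₀)·Δρ/Δz = g·(Δρ/ρ₀)/Δz = 9.81 × 3.29 × 10⁻⁴ / 48 = 6.7239 × 10⁻⁵ s⁻².
N = √(6.7239 × 10⁻⁵) = 8.1999 × 10⁻³ rad s⁻¹ → T = 2π/N = 766.25 s ≈ 766 s.

766 s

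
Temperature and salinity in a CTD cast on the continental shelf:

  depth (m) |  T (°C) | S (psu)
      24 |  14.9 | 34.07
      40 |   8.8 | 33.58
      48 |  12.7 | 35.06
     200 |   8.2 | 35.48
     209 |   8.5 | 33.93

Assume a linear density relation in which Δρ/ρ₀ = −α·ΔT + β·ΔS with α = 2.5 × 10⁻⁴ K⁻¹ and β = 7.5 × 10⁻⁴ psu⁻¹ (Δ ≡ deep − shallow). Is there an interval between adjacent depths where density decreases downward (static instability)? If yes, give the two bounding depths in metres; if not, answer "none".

Evaluate Δρ/ρ₀ = −αΔT + βΔS across each adjacent pair:
  24–40 m: −αΔT+βΔS = −(2.5 × 10⁻⁴)(-6.1)+(7.5 × 10⁻⁴)(-0.49) = 1.2 × 10⁻³ → stable
  40–48 m: −αΔT+βΔS = −(2.5 × 10⁻⁴)(+3.9)+(7.5 × 10⁻⁴)(+1.48) = 1.4 × 10⁻⁴ → stable
  48–200 m: −αΔT+βΔS = −(2.5 × 10⁻⁴)(-4.5)+(7.5 × 10⁻⁴)(+0.42) = 1.4 × 10⁻³ → stable
  200–209 m: −αΔT+βΔS = −(2.5 × 10⁻⁴)(+0.3)+(7.5 × 10⁻⁴)(-1.55) = -1.2 × 10⁻³ → UNSTABLE
The 200–209 m interval has Δρ < 0: lighter water underlies denser water.

200–209 m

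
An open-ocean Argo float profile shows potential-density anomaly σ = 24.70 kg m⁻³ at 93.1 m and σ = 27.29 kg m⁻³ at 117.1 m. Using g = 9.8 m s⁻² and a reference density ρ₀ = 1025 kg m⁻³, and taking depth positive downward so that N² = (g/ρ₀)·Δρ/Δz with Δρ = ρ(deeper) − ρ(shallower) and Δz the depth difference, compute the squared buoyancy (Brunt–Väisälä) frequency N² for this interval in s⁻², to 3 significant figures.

1.03 × 10⁻³ s⁻²

Δρ = 1027.29 − 1024.70 = 2.59 kg m⁻³ over Δz = 117.1 − 93.1 = 24 m.
N² = (9.8/1025) × (2.59/24) = 1.0318 × 10⁻³ s⁻² ≈ 1.03 × 10⁻³ s⁻².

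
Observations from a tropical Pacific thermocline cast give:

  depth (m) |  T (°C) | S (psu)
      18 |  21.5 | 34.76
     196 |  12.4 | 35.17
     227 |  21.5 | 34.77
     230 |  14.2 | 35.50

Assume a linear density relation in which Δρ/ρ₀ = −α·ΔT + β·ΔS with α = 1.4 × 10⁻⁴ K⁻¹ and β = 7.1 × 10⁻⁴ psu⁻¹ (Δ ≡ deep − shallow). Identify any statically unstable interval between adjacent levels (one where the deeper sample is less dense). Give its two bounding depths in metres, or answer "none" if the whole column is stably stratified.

Evaluate Δρ/ρ₀ = −αΔT + βΔS across each adjacent pair:
  18–196 m: −αΔT+βΔS = −(1.4 × 10⁻⁴)(-9.1)+(7.1 × 10⁻⁴)(+0.41) = 1.6 × 10⁻³ → stable
  196–227 m: −αΔT+βΔS = −(1.4 × 10⁻⁴)(+9.1)+(7.1 × 10⁻⁴)(-0.40) = -1.6 × 10⁻³ → UNSTABLE
  227–230 m: −αΔT+βΔS = −(1.4 × 10⁻⁴)(-7.3)+(7.1 × 10⁻⁴)(+0.73) = 1.5 × 10⁻³ → stable
The 196–227 m interval has Δρ < 0: lighter water underlies denser water.

196–227 m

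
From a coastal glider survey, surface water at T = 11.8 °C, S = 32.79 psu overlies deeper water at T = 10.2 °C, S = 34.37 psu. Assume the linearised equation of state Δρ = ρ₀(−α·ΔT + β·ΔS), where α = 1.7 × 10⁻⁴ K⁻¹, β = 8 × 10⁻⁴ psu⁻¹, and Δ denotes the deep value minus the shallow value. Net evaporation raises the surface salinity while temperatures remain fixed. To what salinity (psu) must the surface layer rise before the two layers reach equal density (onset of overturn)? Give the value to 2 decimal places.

34.71 psu

Neutral buoyancy requires −α(T_deep − T_surf) + β(S_deep − S_surf′) = 0.
S_surf′ = S_deep − (α/β)·ΔT = 34.37 − (1.7 × 10⁻⁴/8 × 10⁻⁴)·(-1.6) = 34.7100 psu.
Increase required: 34.7100 − 32.79 = 1.9200 psu.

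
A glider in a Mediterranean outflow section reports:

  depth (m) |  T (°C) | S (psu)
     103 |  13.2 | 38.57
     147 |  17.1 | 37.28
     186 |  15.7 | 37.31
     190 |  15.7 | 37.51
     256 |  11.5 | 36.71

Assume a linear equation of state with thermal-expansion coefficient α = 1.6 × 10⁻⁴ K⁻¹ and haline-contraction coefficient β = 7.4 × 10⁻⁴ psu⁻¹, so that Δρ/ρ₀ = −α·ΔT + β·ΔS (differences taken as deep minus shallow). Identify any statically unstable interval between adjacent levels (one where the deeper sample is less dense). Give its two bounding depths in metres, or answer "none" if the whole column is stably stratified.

Evaluate Δρ/ρ₀ = −αΔT + βΔS across each adjacent pair:
  103–147 m: −αΔT+βΔS = −(1.6 × 10⁻⁴)(+3.9)+(7.4 × 10⁻⁴)(-1.29) = -1.6 × 10⁻³ → UNSTABLE
  147–186 m: −αΔT+βΔS = −(1.6 × 10⁻⁴)(-1.4)+(7.4 × 10⁻⁴)(+0.03) = 2.5 × 10⁻⁴ → stable
  186–190 m: −αΔT+βΔS = −(1.6 × 10⁻⁴)(+0.0)+(7.4 × 10⁻⁴)(+0.20) = 1.5 × 10⁻⁴ → stable
  190–256 m: −αΔT+βΔS = −(1.6 × 10⁻⁴)(-4.2)+(7.4 × 10⁻⁴)(-0.80) = 8.0 × 10⁻⁵ → stable
The 103–147 m interval has Δρ < 0: lighter water underlies denser water.

103–147 m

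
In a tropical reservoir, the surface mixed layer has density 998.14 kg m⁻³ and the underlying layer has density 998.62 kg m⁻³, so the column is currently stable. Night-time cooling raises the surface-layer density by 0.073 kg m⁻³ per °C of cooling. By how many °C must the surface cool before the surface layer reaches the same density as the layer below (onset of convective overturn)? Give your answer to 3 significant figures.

6.58 °C

Density deficit of the surface layer: 998.62 − 998.14 = 0.48 kg m⁻³.
Required change = 0.48 / 0.073 = 6.58 °C.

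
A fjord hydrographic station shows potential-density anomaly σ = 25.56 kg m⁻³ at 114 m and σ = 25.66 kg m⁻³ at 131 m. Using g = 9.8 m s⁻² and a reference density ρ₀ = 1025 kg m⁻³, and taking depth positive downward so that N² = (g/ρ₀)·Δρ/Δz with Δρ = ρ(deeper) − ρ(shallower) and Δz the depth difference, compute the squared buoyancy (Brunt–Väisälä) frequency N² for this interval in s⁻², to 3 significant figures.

5.62 × 10⁻⁵ s⁻²

Δρ = 1025.66 − 1025.56 = 0.10 kg m⁻³ over Δz = 131 − 114 = 17 m.
N² = (9.8/1025) × (0.10/17) = 5.6241 × 10⁻⁵ s⁻² ≈ 5.62 × 10⁻⁵ s⁻².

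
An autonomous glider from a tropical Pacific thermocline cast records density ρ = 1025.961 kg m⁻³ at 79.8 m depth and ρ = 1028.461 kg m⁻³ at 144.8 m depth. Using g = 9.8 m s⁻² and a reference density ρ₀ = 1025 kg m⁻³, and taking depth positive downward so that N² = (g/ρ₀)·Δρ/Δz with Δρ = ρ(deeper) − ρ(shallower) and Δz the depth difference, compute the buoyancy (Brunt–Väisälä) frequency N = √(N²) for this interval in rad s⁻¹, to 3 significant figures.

Δρ = 1028.461 − 1025.961 = 2.500 kg m⁻³ over Δz = 144.8 − 79.8 = 65 m.
N² = (9.8/1025) × (2.500/65) = 3.6773 × 10⁻⁴ s⁻².
N = √(3.6773 × 10⁻⁴) = 0.019176 rad s⁻¹ ≈ 0.0192 rad s⁻¹.
Since Δρ > 0 the layer is stably stratified.

0.0192 rad s⁻¹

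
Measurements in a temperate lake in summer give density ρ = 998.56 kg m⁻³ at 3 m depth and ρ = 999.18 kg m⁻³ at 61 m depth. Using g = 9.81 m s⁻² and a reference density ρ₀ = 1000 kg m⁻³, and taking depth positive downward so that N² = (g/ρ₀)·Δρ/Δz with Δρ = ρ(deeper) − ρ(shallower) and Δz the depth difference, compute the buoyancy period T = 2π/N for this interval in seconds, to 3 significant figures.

614 s

Δρ = 999.18 − 998.56 = 0.62 kg m⁻³ over Δz = 61 − 3 = 58 m.
N² = (9.81/1000) × (0.62/58) = 1.0487 × 10⁻⁴ s⁻².
N = √(1.0487 × 10⁻⁴) = 0.010241 rad s⁻¹, so T = 2π/N = 613.53 s ≈ 614 s.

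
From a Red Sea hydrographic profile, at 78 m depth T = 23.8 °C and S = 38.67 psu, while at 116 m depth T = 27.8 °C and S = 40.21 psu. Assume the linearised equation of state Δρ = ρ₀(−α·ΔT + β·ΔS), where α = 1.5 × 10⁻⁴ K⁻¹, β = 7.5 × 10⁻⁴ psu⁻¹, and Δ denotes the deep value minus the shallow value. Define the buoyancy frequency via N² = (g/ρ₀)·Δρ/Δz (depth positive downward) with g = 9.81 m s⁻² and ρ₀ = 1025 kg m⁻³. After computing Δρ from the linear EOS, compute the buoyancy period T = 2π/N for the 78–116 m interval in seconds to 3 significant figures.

525 s

ΔT = +4.0 K, ΔS = +1.54 psu (deep − shallow).
Δρ/ρ₀ = −αΔT + βΔS = -6.00 × 10⁻⁴ + 1.155 × 10⁻³ = 5.55 × 10⁻⁴, so Δρ ≈ 0.5689 kg m⁻³.
N² = (g/ρ₀)·Δρ/Δz = g·(Δρ/ρ₀)/Δz = 9.81 × 5.55 × 10⁻⁴ / 38 = 1.4328 × 10⁻⁴ s⁻².
N = √(1.4328 × 10⁻⁴) = 0.011970 rad s⁻¹ → T = 2π/N = 524.91 s ≈ 525 s.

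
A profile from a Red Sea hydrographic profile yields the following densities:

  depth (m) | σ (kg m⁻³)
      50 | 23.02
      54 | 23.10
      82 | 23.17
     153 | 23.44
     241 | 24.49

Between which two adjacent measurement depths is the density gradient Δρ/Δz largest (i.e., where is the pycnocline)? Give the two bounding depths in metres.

50–54 m

Compute the density gradient over each adjacent pair:
  50–54 m: Δρ/Δz = 0.08/4 = 0.020 kg m⁻⁴
  54–82 m: Δρ/Δz = 0.07/28 = 2.5 × 10⁻³ kg m⁻⁴
  82–153 m: Δρ/Δz = 0.27/71 = 3.8 × 10⁻³ kg m⁻⁴
  153–241 m: Δρ/Δz = 1.05/88 = 0.012 kg m⁻⁴
The largest gradient is in the 50–54 m interval — the pycnocline.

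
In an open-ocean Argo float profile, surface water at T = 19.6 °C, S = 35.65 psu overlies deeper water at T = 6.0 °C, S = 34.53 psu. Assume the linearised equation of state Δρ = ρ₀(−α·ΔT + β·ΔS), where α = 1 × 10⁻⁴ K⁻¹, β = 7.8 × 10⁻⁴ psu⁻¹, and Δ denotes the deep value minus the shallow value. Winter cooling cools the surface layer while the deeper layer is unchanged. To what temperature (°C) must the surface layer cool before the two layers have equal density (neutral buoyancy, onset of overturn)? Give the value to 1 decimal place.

Neutral buoyancy requires Δρ = 0, i.e. −α(T_deep − T_surf′) + β(S_deep − S_surf) = 0.
T_surf′ = T_deep − (β/α)·ΔS = 6.0 − (7.8 × 10⁻⁴/1 × 10⁻⁴)·(-1.12) = 14.736 °C.
Cooling required: 19.6 − (14.736) = 4.864 °C.

14.7 °C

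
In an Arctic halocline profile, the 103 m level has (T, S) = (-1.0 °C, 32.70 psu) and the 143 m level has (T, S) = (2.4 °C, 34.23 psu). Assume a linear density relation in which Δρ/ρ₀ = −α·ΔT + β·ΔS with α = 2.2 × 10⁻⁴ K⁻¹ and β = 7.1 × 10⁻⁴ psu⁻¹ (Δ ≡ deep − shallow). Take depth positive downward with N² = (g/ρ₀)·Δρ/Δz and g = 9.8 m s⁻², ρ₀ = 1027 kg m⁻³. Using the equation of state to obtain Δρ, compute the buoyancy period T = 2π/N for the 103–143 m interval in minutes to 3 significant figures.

ΔT = +3.4 K, ΔS = +1.53 psu (deep − shallow).
Δρ/ρ₀ = −αΔT + βΔS = -7.48 × 10⁻⁴ + 1.0863 × 10⁻³ = 3.383 × 10⁻⁴, so Δρ ≈ 0.3474 kg m⁻³.
N² = (g/ρ₀)·Δρ/Δz = g·(Δρ/ρ₀)/Δz = 9.8 × 3.383 × 10⁻⁴ / 40 = 8.2884 × 10⁻⁵ s⁻².
N = √(8.2884 × 10⁻⁵) = 9.1041 × 10⁻³ rad s⁻¹ → T = 2π/N = 690.15 s = 11.502 min ≈ 11.5 min.

11.5 min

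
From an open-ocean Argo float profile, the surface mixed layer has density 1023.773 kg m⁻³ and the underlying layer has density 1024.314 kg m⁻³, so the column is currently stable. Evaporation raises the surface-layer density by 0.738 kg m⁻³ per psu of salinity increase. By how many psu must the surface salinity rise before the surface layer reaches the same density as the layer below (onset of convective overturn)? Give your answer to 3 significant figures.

Density deficit of the surface layer: 1024.314 − 1023.773 = 0.541 kg m⁻³.
Required change = 0.541 / 0.738 = 0.733 psu.

0.733 psu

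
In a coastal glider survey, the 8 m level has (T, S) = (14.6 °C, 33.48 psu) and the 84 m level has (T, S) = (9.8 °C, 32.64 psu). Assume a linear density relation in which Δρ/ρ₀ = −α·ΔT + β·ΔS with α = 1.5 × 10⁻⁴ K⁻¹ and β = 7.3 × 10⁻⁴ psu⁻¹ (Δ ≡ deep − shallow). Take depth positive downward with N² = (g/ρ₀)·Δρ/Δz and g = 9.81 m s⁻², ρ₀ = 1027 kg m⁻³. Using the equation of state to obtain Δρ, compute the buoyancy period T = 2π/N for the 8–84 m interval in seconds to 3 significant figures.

ΔT = -4.8 K, ΔS = -0.84 psu (deep − shallow).
Δρ/ρ₀ = −αΔT + βΔS = 7.20 × 10⁻⁴ − 6.132 × 10⁻⁴ = 1.068 × 10⁻⁴, so Δρ ≈ 0.1097 kg m⁻³.
N² = (g/ρ₀)·Δρ/Δz = g·(Δρ/ρ₀)/Δz = 9.81 × 1.068 × 10⁻⁴ / 76 = 1.3786 × 10⁻⁵ s⁻².
N = √(1.3786 × 10⁻⁵) = 3.7130 × 10⁻³ rad s⁻¹ → T = 2π/N = 1.6922 × 10³ s ≈ 1.69 × 10³ s.

1.69 × 10³ s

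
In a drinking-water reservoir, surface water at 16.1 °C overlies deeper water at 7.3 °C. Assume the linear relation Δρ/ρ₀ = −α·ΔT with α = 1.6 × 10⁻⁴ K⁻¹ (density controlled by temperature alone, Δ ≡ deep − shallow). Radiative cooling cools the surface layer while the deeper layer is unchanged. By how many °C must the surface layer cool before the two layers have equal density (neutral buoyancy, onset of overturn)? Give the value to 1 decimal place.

With temperature the only control, equal density requires T_surf′ = T_deep.
T_surf′ = 7.3 °C.
Cooling required: 16.1 − 7.3 = 8.8 °C.

8.8 °C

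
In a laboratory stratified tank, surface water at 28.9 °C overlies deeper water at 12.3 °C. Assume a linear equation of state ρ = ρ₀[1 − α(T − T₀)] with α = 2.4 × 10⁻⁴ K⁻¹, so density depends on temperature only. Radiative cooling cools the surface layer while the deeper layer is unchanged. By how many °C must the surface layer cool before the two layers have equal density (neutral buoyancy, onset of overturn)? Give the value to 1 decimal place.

16.6 °C

With temperature the only control, equal density requires T_surf′ = T_deep.
T_surf′ = 12.3 °C.
Cooling required: 28.9 − 12.3 = 16.6 °C.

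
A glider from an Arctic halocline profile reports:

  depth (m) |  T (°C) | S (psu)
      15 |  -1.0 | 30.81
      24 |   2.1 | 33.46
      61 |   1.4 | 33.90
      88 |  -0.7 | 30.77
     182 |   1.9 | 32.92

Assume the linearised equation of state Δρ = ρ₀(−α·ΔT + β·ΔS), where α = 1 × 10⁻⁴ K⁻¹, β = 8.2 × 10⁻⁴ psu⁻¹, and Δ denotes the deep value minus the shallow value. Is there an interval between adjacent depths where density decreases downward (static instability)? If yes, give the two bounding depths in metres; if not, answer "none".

61–88 m

Evaluate Δρ/ρ₀ = −αΔT + βΔS across each adjacent pair:
  15–24 m: −αΔT+βΔS = −(1 × 10⁻⁴)(+3.1)+(8.2 × 10⁻⁴)(+2.65) = 1.9 × 10⁻³ → stable
  24–61 m: −αΔT+βΔS = −(1 × 10⁻⁴)(-0.7)+(8.2 × 10⁻⁴)(+0.44) = 4.3 × 10⁻⁴ → stable
  61–88 m: −αΔT+βΔS = −(1 × 10⁻⁴)(-2.1)+(8.2 × 10⁻⁴)(-3.13) = -2.4 × 10⁻³ → UNSTABLE
  88–182 m: −αΔT+βΔS = −(1 × 10⁻⁴)(+2.6)+(8.2 × 10⁻⁴)(+2.15) = 1.5 × 10⁻³ → stable
The 61–88 m interval has Δρ < 0: lighter water underlies denser water.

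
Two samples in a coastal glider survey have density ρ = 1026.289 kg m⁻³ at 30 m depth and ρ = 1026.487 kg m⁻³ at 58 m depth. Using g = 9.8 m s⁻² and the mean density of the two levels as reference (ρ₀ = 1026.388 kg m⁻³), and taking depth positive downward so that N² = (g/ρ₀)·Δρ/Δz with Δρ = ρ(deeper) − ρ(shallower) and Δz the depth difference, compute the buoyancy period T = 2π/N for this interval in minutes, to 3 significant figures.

Δρ = 1026.487 − 1026.289 = 0.198 kg m⁻³ over Δz = 58 − 30 = 28 m.
N² = (9.8/1026.388) × (0.198/28) = 6.7518 × 10⁻⁵ s⁻².
N = √(6.7518 × 10⁻⁵) = 8.2169 × 10⁻³ rad s⁻¹, so T = 2π/N = 764.67 s = 12.744 min ≈ 12.7 min.

12.7 min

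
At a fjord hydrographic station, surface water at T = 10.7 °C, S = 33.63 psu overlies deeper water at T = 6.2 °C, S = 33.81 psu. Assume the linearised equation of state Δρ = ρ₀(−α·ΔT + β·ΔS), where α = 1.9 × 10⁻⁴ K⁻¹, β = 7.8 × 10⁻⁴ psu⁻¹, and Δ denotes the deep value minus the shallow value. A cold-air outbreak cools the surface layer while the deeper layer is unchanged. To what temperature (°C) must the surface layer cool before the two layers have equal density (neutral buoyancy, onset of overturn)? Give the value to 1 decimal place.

5.5 °C

Neutral buoyancy requires Δρ = 0, i.e. −α(T_deep − T_surf′) + β(S_deep − S_surf) = 0.
T_surf′ = T_deep − (β/α)·ΔS = 6.2 − (7.8 × 10⁻⁴/1.9 × 10⁻⁴)·(+0.18) = 5.461 °C.
Cooling required: 10.7 − (5.461) = 5.239 °C.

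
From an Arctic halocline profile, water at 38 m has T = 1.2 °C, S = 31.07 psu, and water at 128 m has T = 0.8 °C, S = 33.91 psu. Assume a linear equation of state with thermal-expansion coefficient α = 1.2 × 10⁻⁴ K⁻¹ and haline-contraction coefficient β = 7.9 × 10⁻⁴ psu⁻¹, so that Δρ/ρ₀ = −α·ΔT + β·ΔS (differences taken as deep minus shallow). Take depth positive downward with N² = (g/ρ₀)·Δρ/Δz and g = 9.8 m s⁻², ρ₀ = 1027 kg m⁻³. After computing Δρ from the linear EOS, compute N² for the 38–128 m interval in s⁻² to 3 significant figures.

2.50 × 10⁻⁴ s⁻²

ΔT = -0.4 K, ΔS = +2.84 psu (deep − shallow).
Δρ/ρ₀ = −αΔT + βΔS = 4.80 × 10⁻⁵ + 2.2436 × 10⁻³ = 2.2916 × 10⁻³, so Δρ ≈ 2.353 kg m⁻³.
N² = (g/ρ₀)·Δρ/Δz = g·(Δρ/ρ₀)/Δz = 9.8 × 2.2916 × 10⁻³ / 90 = 2.4953 × 10⁻⁴ s⁻² ≈ 2.50 × 10⁻⁴ s⁻².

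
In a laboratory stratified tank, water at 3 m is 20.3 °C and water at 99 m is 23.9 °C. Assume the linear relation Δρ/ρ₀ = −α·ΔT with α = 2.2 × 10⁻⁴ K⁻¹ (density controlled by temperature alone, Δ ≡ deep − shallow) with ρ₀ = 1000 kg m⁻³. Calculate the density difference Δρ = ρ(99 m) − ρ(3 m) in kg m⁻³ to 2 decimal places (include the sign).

ΔT = +3.6 K, Δρ/ρ₀ = −αΔT = -7.92 × 10⁻⁴.
Δρ = 1000 × (-7.92 × 10⁻⁴) = -0.79 kg m⁻³.
Negative Δρ: lighter below, statically unstable.

-0.79 kg m⁻³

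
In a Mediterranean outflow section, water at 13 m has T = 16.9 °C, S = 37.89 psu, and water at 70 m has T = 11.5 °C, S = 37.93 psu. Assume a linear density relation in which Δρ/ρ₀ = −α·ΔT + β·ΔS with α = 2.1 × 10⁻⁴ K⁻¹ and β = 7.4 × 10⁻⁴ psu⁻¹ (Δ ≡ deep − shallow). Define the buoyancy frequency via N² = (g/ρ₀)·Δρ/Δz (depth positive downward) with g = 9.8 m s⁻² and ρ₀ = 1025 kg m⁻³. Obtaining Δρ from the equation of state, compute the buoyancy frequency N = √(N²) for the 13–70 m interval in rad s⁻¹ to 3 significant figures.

0.0141 rad s⁻¹

ΔT = -5.4 K, ΔS = +0.04 psu (deep − shallow).
Δρ/ρ₀ = −αΔT + βΔS = 1.134 × 10⁻³ + 2.96 × 10⁻⁵ = 1.1636 × 10⁻³, so Δρ ≈ 1.193 kg m⁻³.
N² = (g/ρ₀)·Δρ/Δz = g·(Δρ/ρ₀)/Δz = 9.8 × 1.1636 × 10⁻³ / 57 = 2.0006 × 10⁻⁴ s⁻².
N = √(2.0006 × 10⁻⁴) = 0.014144 rad s⁻¹ ≈ 0.0141 rad s⁻¹.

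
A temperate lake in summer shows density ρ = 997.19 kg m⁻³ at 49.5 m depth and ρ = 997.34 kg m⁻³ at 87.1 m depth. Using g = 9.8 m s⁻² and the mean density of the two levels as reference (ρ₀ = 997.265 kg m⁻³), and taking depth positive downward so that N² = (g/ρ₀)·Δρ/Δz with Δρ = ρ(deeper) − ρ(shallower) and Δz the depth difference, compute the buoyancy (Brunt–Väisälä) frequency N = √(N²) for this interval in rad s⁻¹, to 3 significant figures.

Δρ = 997.34 − 997.19 = 0.15 kg m⁻³ over Δz = 87.1 − 49.5 = 37.6 m.
N² = (9.8/997.265) × (0.15/37.6) = 3.9203 × 10⁻⁵ s⁻².
N = √(3.9203 × 10⁻⁵) = 6.2612 × 10⁻³ rad s⁻¹ ≈ 6.26 × 10⁻³ rad s⁻¹.

6.26 × 10⁻³ rad s⁻¹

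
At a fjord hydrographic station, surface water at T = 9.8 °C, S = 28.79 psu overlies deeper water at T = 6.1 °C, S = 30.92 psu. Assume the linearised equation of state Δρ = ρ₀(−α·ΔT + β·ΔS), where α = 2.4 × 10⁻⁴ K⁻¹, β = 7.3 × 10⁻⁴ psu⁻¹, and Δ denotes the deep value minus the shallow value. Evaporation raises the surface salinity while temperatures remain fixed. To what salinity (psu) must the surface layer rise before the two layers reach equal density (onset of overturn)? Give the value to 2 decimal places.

32.14 psu

Neutral buoyancy requires −α(T_deep − T_surf) + β(S_deep − S_surf′) = 0.
S_surf′ = S_deep − (α/β)·ΔT = 30.92 − (2.4 × 10⁻⁴/7.3 × 10⁻⁴)·(-3.7) = 32.1364 psu.
Increase required: 32.1364 − 28.79 = 3.3464 psu.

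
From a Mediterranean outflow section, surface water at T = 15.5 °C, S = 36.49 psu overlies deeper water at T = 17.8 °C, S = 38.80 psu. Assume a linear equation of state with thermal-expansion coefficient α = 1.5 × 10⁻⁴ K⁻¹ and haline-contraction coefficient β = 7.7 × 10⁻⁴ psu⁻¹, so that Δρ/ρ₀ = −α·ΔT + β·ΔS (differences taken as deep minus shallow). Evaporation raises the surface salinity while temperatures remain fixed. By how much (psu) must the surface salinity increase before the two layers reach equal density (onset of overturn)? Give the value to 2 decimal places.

1.86 psu

Neutral buoyancy requires −α(T_deep − T_surf) + β(S_deep − S_surf′) = 0.
S_surf′ = S_deep − (α/β)·ΔT = 38.80 − (1.5 × 10⁻⁴/7.7 × 10⁻⁴)·(+2.3) = 38.3519 psu.
Increase required: 38.3519 − 36.49 = 1.8619 psu.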